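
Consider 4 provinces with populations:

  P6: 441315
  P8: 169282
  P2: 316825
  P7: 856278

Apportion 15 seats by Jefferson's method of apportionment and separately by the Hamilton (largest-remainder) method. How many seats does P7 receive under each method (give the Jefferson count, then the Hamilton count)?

Jefferson: P6 4, P8 1, P2 2, P7 8.
Hamilton: P6 4, P8 1, P2 3, P7 7.
P7 gets 8 under Jefferson and 7 under Hamilton.

8 and 7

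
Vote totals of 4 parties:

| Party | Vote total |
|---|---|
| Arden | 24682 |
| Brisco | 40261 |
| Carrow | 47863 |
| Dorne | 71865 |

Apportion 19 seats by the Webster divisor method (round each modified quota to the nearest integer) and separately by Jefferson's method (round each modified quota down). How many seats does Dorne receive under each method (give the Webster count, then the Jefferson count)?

Webster: Arden 3, Brisco 4, Carrow 5, Dorne 7.
Jefferson: Arden 2, Brisco 4, Carrow 5, Dorne 8.
Dorne gets 7 under Webster and 8 under Jefferson.

7 and 8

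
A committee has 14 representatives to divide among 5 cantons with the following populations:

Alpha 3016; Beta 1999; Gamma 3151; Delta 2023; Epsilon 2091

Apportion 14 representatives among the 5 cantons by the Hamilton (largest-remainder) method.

The standard divisor is 12280/14 ≈ 877.143.
Standard quotas: Alpha 3.438, Beta 2.279, Gamma 3.592, Delta 2.306, Epsilon 2.384.
Lower quotas: Alpha 3, Beta 2, Gamma 3, Delta 2, Epsilon 2 (sum 12, leaving 2 seats).
Remainders in descending order: Gamma 0.592, Alpha 0.438, Epsilon 0.384, Delta 0.306, Beta 0.279.
The surplus seats go to Gamma, Alpha.

Alpha 4; Beta 2; Gamma 4; Delta 2; Epsilon 2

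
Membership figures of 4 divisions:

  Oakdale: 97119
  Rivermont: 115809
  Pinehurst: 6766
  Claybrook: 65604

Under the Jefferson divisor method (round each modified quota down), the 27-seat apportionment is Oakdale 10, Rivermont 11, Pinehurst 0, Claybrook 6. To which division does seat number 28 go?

Rivermont

Priority for the next seat is population ÷ (current seats + 1).
Priorities: Oakdale 8829.000, Rivermont 9650.750, Pinehurst 6766.000, Claybrook 9372.000.
Highest priority: Rivermont.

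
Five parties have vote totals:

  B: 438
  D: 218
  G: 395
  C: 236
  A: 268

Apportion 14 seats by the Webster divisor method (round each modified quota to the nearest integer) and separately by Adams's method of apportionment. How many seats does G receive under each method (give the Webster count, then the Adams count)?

4 and 3

Webster: B 4, D 2, G 4, C 2, A 2.
Adams: B 4, D 2, G 3, C 2, A 3.
G gets 4 under Webster and 3 under Adams.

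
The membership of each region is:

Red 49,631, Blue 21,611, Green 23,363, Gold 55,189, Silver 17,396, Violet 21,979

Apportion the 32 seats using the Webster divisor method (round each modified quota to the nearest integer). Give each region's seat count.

Red=8, Blue=4, Green=4, Gold=9, Silver=3, Violet=4

Standard divisor 189169/32 ≈ 5911.531; standard quotas: Red 8.396, Blue 3.656, Green 3.952, Gold 9.336, Silver 2.943, Violet 3.718.
Rounding to the nearest integer gives Red 8, Blue 4, Green 4, Gold 9, Silver 3, Violet 4 — total 32, matching the house size, so no adjustment is needed.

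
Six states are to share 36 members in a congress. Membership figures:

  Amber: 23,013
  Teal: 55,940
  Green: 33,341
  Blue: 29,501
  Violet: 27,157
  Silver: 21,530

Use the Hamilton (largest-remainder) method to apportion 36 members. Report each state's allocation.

Standard divisor: 190482 ÷ 36 ≈ 5291.167.
Standard quotas: Amber 4.3493, Teal 10.5723, Green 6.3013, Blue 5.5755, Violet 5.1325, Silver 4.0690.
Lower quotas: Amber 4, Teal 10, Green 6, Blue 5, Violet 5, Silver 4 (sum 34, leaving 2 seats).
Remainders in descending order: Blue 0.5755, Teal 0.5723, Amber 0.3493, Green 0.3013, Violet 0.1325, Silver 0.0690.
The surplus seats go to Blue, Teal.

Amber=4, Teal=11, Green=6, Blue=6, Violet=5, Silver=4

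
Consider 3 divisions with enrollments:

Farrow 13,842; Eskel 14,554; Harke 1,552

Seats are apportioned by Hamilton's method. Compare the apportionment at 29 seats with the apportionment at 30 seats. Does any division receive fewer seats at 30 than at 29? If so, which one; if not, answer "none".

Harke

At 29 seats: Farrow 13, Eskel 14, Harke 2.
At 30 seats: Farrow 14, Eskel 15, Harke 1.
Harke drops from 2 to 1.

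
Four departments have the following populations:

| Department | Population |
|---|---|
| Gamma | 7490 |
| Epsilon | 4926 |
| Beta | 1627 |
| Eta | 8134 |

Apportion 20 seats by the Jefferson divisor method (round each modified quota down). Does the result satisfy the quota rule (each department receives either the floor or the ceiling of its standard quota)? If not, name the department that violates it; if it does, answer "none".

none

Standard quotas: Gamma 6.755, Epsilon 4.442, Beta 1.467, Eta 7.336.
Jefferson allocation: Gamma 7, Epsilon 4, Beta 1, Eta 8.
Every allocation lies between the lower and upper quota.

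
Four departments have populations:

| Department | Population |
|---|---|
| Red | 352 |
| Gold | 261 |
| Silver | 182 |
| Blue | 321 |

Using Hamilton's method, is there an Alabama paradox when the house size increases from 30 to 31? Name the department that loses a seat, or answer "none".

At 30 seats: Red 9, Gold 7, Silver 5, Blue 9.
At 31 seats: Red 10, Gold 7, Silver 5, Blue 9.
No department's allocation decreased.

none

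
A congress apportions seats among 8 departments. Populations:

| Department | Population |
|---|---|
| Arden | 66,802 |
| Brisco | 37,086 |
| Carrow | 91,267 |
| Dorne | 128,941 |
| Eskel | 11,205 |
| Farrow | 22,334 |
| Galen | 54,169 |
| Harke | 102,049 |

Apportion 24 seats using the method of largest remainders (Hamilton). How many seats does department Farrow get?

Standard divisor: 513853 ÷ 24 ≈ 21410.542.
Standard quotas: Arden 3.1201, Brisco 1.7321, Carrow 4.2627, Dorne 6.0223, Eskel 0.5233, Farrow 1.0431, Galen 2.5300, Harke 4.7663.
Lower quotas: Arden 3, Brisco 1, Carrow 4, Dorne 6, Eskel 0, Farrow 1, Galen 2, Harke 4 (sum 21, leaving 3 seats).
Remainders in descending order: Harke 0.7663, Brisco 0.7321, Galen 0.5300, Eskel 0.5233, Carrow 0.2627, Arden 0.1201, Farrow 0.0431, Dorne 0.0223.
Largest remainders: Harke, Brisco, Galen receive the extra seats.
Farrow receives 1.

1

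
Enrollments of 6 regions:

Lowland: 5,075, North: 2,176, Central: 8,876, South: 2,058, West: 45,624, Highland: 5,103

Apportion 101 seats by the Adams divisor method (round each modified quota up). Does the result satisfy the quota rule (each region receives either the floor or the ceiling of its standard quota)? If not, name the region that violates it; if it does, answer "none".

West

Standard quotas: Lowland 7.438, North 3.189, Central 13.009, South 3.016, West 66.868, Highland 7.479.
Adams allocation: Lowland 8, North 4, Central 13, South 3, West 65, Highland 8.
West has quota 66.868 (lower 66, upper 67) but receives 65 — outside the quota interval.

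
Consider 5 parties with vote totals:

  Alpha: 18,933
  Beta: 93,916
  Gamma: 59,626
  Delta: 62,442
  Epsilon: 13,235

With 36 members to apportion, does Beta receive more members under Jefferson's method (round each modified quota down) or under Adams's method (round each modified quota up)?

Jefferson: Alpha 2, Beta 14, Gamma 9, Delta 9, Epsilon 2.
Adams: Alpha 3, Beta 13, Gamma 9, Delta 9, Epsilon 2.
Beta gets 14 under Jefferson and 13 under Adams.

Jefferson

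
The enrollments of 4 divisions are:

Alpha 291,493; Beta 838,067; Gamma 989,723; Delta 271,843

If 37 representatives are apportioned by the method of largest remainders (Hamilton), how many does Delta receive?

4

Standard divisor: 2391126 ÷ 37 ≈ 64625.027.
Standard quotas: Alpha 4.5105, Beta 12.9681, Gamma 15.3149, Delta 4.2065.
Lower quotas: Alpha 4, Beta 12, Gamma 15, Delta 4 (sum 35, leaving 2 seats).
Remainders in descending order: Beta 0.9681, Alpha 0.5105, Gamma 0.3149, Delta 0.2065.
Largest remainders: Beta, Alpha receive the extra seats.
Delta receives 4.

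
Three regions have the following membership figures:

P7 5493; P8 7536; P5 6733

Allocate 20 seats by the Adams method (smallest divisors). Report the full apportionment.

P7 6, P8 7, P5 7

Standard divisor 19762/20 ≈ 988.1; standard quotas: P7 5.559, P8 7.627, P5 6.814.
Rounding up gives 6, 8, 7 = 21 seats, so the divisor must be adjusted.
With modified divisor 1090: modified quotas P7 5.039, P8 6.914, P5 6.177.
Rounding up: P7 6, P8 7, P5 7 (total 20).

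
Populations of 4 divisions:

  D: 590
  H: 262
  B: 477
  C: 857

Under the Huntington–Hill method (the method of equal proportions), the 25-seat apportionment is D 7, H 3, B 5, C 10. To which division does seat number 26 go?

B

Priority for the next seat is population ÷ (√(s·(s+1))).
Priorities: D 78.842, H 75.633, B 87.088, C 81.712.
Highest priority: B.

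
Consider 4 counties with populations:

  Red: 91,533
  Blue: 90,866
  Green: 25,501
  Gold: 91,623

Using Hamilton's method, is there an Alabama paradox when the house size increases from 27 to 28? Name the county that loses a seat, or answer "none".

At 27 seats: Red 8, Blue 8, Green 3, Gold 8.
At 28 seats: Red 9, Blue 8, Green 2, Gold 9.
Green drops from 3 to 2.

Green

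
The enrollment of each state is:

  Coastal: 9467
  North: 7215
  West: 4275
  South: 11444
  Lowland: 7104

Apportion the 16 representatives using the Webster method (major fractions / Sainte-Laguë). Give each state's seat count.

Coastal 4, North 3, West 2, South 4, Lowland 3

Standard divisor 39505/16 ≈ 2469.062; standard quotas: Coastal 3.834, North 2.922, West 1.731, South 4.635, Lowland 2.877.
Rounding to the nearest integer gives 4, 3, 2, 5, 3 = 17 seats, so the divisor must be adjusted.
With modified divisor 2600: modified quotas Coastal 3.641, North 2.775, West 1.644, South 4.402, Lowland 2.732.
Rounding to the nearest integer: Coastal 4, North 3, West 2, South 4, Lowland 3 (total 16).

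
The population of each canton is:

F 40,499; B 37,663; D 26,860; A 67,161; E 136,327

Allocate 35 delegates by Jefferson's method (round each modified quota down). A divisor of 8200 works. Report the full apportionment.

With modified divisor 8200: modified quotas F 4.939, B 4.593, D 3.276, A 8.190, E 16.625.
Rounding down: F 4, B 4, D 3, A 8, E 16 (total 35).

F=4, B=4, D=3, A=8, E=16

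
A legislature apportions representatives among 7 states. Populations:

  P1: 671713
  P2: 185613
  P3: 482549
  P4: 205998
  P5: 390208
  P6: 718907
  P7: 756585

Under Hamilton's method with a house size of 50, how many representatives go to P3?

7

Standard divisor: 3411573 ÷ 50 ≈ 68231.46.
Standard quotas: P1 9.8446, P2 2.7203, P3 7.0722, P4 3.0191, P5 5.7189, P6 10.5363, P7 11.0885.
Lower quotas: P1 9, P2 2, P3 7, P4 3, P5 5, P6 10, P7 11 (sum 47, leaving 3 seats).
Remainders in descending order: P1 0.8446, P2 0.7203, P5 0.7189, P6 0.5363, P7 0.0885, P3 0.0722, P4 0.0191.
Largest remainders: P1, P2, P5 receive the extra seats.
P3 receives 7.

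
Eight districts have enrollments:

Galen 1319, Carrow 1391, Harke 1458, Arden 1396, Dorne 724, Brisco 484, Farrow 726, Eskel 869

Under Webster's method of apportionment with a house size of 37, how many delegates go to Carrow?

6

Standard divisor 8367/37 ≈ 226.135; standard quotas: Galen 5.833, Carrow 6.151, Harke 6.447, Arden 6.173, Dorne 3.202, Brisco 2.140, Farrow 3.210, Eskel 3.843.
Rounding to the nearest integer gives 6, 6, 6, 6, 3, 2, 3, 4 = 36 seats, so the divisor must be adjusted.
With modified divisor 220: modified quotas Galen 5.995, Carrow 6.323, Harke 6.627, Arden 6.345, Dorne 3.291, Brisco 2.200, Farrow 3.300, Eskel 3.950.
Rounding to the nearest integer: Galen 6, Carrow 6, Harke 7, Arden 6, Dorne 3, Brisco 2, Farrow 3, Eskel 4 (total 37).
Carrow receives 6.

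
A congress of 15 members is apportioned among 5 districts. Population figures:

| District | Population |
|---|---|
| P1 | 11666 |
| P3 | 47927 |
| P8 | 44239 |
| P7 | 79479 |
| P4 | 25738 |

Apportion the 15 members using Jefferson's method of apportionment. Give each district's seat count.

Standard divisor 209049/15 ≈ 13936.6; standard quotas: P1 0.837, P3 3.439, P8 3.174, P7 5.703, P4 1.847.
Rounding down gives 0, 3, 3, 5, 1 = 12 seats, so the divisor must be adjusted.
With modified divisor 11918.6: modified quotas P1 0.979, P3 4.021, P8 3.712, P7 6.668, P4 2.159.
Rounding down: P1 0, P3 4, P8 3, P7 6, P4 2 (total 15).

P1 0; P3 4; P8 3; P7 6; P4 2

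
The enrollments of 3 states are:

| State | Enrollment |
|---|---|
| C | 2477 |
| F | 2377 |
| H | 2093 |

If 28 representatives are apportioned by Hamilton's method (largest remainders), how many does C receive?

The standard divisor is 6947/28 ≈ 248.107.
Standard quotas: C 9.984, F 9.581, H 8.436.
Lower quotas: C 9, F 9, H 8 (sum 26, leaving 2 seats).
Remainders in descending order: C 0.984, F 0.581, H 0.436.
Largest remainders: C, F receive the extra seats.
C receives 10.

10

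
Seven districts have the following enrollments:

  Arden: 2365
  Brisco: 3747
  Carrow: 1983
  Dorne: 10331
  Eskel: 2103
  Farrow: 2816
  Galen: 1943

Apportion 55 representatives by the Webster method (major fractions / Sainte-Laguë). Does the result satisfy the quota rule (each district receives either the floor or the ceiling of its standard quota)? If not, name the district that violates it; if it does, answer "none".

Standard quotas: Arden 5.144, Brisco 8.150, Carrow 4.313, Dorne 22.469, Eskel 4.574, Farrow 6.125, Galen 4.226.
Webster allocation: Arden 5, Brisco 8, Carrow 4, Dorne 23, Eskel 5, Farrow 6, Galen 4.
Every allocation lies between the lower and upper quota.

none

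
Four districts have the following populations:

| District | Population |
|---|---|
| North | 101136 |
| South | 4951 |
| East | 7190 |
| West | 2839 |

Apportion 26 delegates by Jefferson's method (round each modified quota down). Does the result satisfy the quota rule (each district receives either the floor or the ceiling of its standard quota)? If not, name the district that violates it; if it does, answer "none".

North

Standard quotas: North 22.646, South 1.109, East 1.610, West 0.636.
Jefferson allocation: North 24, South 1, East 1, West 0.
North has quota 22.646 (lower 22, upper 23) but receives 24 — outside the quota interval.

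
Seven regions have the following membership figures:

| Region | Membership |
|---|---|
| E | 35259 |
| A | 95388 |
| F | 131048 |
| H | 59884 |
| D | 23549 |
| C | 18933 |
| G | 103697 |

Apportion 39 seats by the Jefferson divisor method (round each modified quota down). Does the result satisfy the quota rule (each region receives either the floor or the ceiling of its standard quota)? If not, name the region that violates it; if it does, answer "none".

none

Standard quotas: E 2.940, A 7.953, F 10.926, H 4.993, D 1.963, C 1.579, G 8.646.
Jefferson allocation: E 3, A 8, F 11, H 5, D 2, C 1, G 9.
Every allocation lies between the lower and upper quota.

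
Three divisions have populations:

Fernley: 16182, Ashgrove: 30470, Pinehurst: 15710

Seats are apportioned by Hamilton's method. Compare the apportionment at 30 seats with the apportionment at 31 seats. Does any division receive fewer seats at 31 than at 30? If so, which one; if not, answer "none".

At 30 seats: Fernley 8, Ashgrove 15, Pinehurst 7.
At 31 seats: Fernley 8, Ashgrove 15, Pinehurst 8.
No division's allocation decreased.

none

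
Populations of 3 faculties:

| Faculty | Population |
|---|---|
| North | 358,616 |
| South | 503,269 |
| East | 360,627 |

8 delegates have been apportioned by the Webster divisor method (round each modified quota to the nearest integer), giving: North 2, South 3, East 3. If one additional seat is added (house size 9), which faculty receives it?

Priority for the next seat is population ÷ (current seats + 0.5).
Priorities: North 143446.400, South 143791.143, East 103036.286.
Highest priority: South.

South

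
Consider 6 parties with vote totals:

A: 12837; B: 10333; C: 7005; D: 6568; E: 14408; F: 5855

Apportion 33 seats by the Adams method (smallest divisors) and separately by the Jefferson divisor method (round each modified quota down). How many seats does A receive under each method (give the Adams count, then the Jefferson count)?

7 and 8

Adams: A 7, B 6, C 4, D 4, E 8, F 4.
Jefferson: A 8, B 6, C 4, D 4, E 8, F 3.
A gets 7 under Adams and 8 under Jefferson.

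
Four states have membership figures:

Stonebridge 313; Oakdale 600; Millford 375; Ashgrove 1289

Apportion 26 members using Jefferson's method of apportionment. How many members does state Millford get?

4

Standard divisor 2577/26 ≈ 99.115; standard quotas: Stonebridge 3.158, Oakdale 6.054, Millford 3.783, Ashgrove 13.005.
Rounding down gives 3, 6, 3, 13 = 25 seats, so the divisor must be adjusted.
With modified divisor 93: modified quotas Stonebridge 3.366, Oakdale 6.452, Millford 4.032, Ashgrove 13.860.
Rounding down: Stonebridge 3, Oakdale 6, Millford 4, Ashgrove 13 (total 26).
Millford receives 4.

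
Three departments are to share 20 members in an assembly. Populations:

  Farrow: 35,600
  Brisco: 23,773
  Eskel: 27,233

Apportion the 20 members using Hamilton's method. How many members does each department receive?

Farrow: 8; Brisco: 6; Eskel: 6

Standard divisor: 86606 ÷ 20 ≈ 4330.3.
Standard quotas: Farrow 8.2211, Brisco 5.4899, Eskel 6.2889.
Lower quotas: Farrow 8, Brisco 5, Eskel 6 (sum 19, leaving 1 seat).
Remainders in descending order: Brisco 0.4899, Eskel 0.2889, Farrow 0.2211.
Largest remainder: Brisco receives the extra seat.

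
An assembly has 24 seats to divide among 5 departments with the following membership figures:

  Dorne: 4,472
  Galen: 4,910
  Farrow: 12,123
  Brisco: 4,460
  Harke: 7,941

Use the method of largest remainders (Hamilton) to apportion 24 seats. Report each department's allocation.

The standard divisor is 33906/24 ≈ 1412.75.
Standard quotas: Dorne 3.1655, Galen 3.4755, Farrow 8.5811, Brisco 3.1570, Harke 5.6210.
Lower quotas: Dorne 3, Galen 3, Farrow 8, Brisco 3, Harke 5 (sum 22, leaving 2 seats).
Remainders in descending order: Harke 0.6210, Farrow 0.5811, Galen 0.4755, Dorne 0.1655, Brisco 0.1570.
Largest remainders: Harke, Farrow receive the extra seats.

Dorne 3; Galen 3; Farrow 9; Brisco 3; Harke 6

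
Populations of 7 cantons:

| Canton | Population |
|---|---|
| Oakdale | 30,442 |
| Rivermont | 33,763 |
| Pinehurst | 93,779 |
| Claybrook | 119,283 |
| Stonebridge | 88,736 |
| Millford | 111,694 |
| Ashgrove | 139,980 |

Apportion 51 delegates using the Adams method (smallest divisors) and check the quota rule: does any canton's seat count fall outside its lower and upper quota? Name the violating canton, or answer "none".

Standard quotas: Oakdale 2.514, Rivermont 2.788, Pinehurst 7.743, Claybrook 9.849, Stonebridge 7.327, Millford 9.222, Ashgrove 11.558.
Adams allocation: Oakdale 3, Rivermont 3, Pinehurst 8, Claybrook 10, Stonebridge 7, Millford 9, Ashgrove 11.
Every allocation lies between the lower and upper quota.

none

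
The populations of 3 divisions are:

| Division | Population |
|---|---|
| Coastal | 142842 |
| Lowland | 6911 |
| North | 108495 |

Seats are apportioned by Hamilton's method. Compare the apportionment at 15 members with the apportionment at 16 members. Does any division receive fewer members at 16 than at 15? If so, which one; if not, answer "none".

Lowland

At 15 seats: Coastal 8, Lowland 1, North 6.
At 16 seats: Coastal 9, Lowland 0, North 7.
Lowland drops from 1 to 0.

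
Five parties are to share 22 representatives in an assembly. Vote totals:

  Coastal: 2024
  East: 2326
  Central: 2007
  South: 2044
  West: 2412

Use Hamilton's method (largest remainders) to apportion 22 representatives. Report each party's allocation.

Coastal: 4, East: 5, Central: 4, South: 4, West: 5

Standard divisor: 10813 ÷ 22 ≈ 491.5.
Standard quotas: Coastal 4.118, East 4.732, Central 4.083, South 4.159, West 4.907.
Lower quotas: Coastal 4, East 4, Central 4, South 4, West 4 (sum 20, leaving 2 seats).
Remainders in descending order: West 0.907, East 0.732, South 0.159, Coastal 0.118, Central 0.083.
Largest remainders: West, East receive the extra seats.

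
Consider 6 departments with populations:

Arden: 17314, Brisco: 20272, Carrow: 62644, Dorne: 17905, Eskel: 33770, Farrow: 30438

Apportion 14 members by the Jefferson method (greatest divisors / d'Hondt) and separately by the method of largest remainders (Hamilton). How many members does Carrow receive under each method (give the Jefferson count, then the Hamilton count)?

6 and 5

Jefferson: Arden 1, Brisco 1, Carrow 6, Dorne 1, Eskel 3, Farrow 2.
Hamilton: Arden 1, Brisco 2, Carrow 5, Dorne 1, Eskel 3, Farrow 2.
Carrow gets 6 under Jefferson and 5 under Hamilton.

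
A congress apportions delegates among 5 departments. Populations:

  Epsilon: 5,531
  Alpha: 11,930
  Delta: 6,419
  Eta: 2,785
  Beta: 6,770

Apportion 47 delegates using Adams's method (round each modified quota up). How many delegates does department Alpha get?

Standard divisor 33435/47 ≈ 711.383; standard quotas: Epsilon 7.775, Alpha 16.770, Delta 9.023, Eta 3.915, Beta 9.517.
Rounding up gives 8, 17, 10, 4, 10 = 49 seats, so the divisor must be adjusted.
With modified divisor 750: modified quotas Epsilon 7.375, Alpha 15.907, Delta 8.559, Eta 3.713, Beta 9.027.
Rounding up: Epsilon 8, Alpha 16, Delta 9, Eta 4, Beta 10 (total 47).
Alpha receives 16.

16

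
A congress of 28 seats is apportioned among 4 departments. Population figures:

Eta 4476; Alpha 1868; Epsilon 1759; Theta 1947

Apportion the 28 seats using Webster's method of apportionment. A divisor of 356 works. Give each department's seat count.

With modified divisor 356: modified quotas Eta 12.573, Alpha 5.247, Epsilon 4.941, Theta 5.469.
Rounding to the nearest integer: Eta 13, Alpha 5, Epsilon 5, Theta 5 (total 28).

Eta: 13; Alpha: 5; Epsilon: 5; Theta: 5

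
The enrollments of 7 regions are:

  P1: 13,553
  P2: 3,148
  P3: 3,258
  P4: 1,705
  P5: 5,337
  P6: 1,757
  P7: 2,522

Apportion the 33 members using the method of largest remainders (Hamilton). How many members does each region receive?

P1: 14; P2: 3; P3: 3; P4: 2; P5: 6; P6: 2; P7: 3

Total 31280; standard divisor 31280/33 ≈ 947.879.
Standard quotas: P1 14.2982, P2 3.3211, P3 3.4371, P4 1.7988, P5 5.6305, P6 1.8536, P7 2.6607.
Lower quotas: P1 14, P2 3, P3 3, P4 1, P5 5, P6 1, P7 2 (sum 29, leaving 4 seats).
Remainders in descending order: P6 0.8536, P4 0.7988, P7 0.6607, P5 0.6305, P3 0.4371, P2 0.3211, P1 0.2982.
Largest remainders: P6, P4, P7, P5 receive the extra seats.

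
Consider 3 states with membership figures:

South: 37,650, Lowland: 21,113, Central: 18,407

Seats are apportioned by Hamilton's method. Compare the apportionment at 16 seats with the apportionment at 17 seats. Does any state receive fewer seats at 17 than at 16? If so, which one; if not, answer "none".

At 16 seats: South 8, Lowland 4, Central 4.
At 17 seats: South 8, Lowland 5, Central 4.
No state's allocation decreased.

none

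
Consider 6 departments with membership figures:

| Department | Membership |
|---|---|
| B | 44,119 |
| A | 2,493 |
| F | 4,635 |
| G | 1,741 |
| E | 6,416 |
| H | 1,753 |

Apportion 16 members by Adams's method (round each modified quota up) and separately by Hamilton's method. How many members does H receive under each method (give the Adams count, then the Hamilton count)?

Adams: B 10, A 1, F 1, G 1, E 2, H 1.
Hamilton: B 12, A 1, F 1, G 0, E 2, H 0.
H gets 1 under Adams and 0 under Hamilton.

1 and 0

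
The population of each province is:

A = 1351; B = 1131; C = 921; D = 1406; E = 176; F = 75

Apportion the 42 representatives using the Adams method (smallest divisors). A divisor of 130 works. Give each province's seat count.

A=11, B=9, C=8, D=11, E=2, F=1

With modified divisor 130: modified quotas A 10.392, B 8.700, C 7.085, D 10.815, E 1.354, F 0.577.
Rounding up: A 11, B 9, C 8, D 11, E 2, F 1 (total 42).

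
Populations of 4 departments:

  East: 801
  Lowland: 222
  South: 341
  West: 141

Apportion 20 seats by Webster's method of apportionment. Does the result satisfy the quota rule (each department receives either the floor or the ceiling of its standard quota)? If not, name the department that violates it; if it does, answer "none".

Standard quotas: East 10.645, Lowland 2.950, South 4.532, West 1.874.
Webster allocation: East 11, Lowland 3, South 4, West 2.
Every allocation lies between the lower and upper quota.

none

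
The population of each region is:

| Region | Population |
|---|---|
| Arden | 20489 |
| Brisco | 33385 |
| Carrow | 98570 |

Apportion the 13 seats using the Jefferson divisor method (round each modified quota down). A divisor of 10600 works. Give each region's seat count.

Arden=1; Brisco=3; Carrow=9

With modified divisor 10600: modified quotas Arden 1.933, Brisco 3.150, Carrow 9.299.
Rounding down: Arden 1, Brisco 3, Carrow 9 (total 13).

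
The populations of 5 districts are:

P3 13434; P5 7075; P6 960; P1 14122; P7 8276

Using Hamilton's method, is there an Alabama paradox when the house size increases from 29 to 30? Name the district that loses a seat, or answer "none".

P6

At 29 seats: P3 9, P5 5, P6 1, P1 9, P7 5.
At 30 seats: P3 9, P5 5, P6 0, P1 10, P7 6.
P6 drops from 1 to 0.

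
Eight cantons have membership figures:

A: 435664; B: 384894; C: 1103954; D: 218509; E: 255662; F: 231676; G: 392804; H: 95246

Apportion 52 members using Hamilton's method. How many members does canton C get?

18

Standard divisor: 3118409 ÷ 52 ≈ 59969.404.
Standard quotas: A 7.2648, B 6.4182, C 18.4086, D 3.6437, E 4.2632, F 3.8632, G 6.5501, H 1.5882.
Lower quotas: A 7, B 6, C 18, D 3, E 4, F 3, G 6, H 1 (sum 48, leaving 4 seats).
Remainders in descending order: F 0.8632, D 0.6437, H 0.5882, G 0.5501, B 0.4182, C 0.4086, A 0.2648, E 0.2632.
The surplus seats go to F, D, H, G.
C receives 18.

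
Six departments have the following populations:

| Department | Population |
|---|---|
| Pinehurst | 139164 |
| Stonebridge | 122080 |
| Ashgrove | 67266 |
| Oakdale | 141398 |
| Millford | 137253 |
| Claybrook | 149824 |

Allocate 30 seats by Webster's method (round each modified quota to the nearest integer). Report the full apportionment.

Pinehurst 5, Stonebridge 5, Ashgrove 3, Oakdale 6, Millford 5, Claybrook 6

Standard divisor 756985/30 ≈ 25232.833; standard quotas: Pinehurst 5.515, Stonebridge 4.838, Ashgrove 2.666, Oakdale 5.604, Millford 5.439, Claybrook 5.938.
Rounding to the nearest integer gives 6, 5, 3, 6, 5, 6 = 31 seats, so the divisor must be adjusted.
With modified divisor 25500: modified quotas Pinehurst 5.457, Stonebridge 4.787, Ashgrove 2.638, Oakdale 5.545, Millford 5.382, Claybrook 5.875.
Rounding to the nearest integer: Pinehurst 5, Stonebridge 5, Ashgrove 3, Oakdale 6, Millford 5, Claybrook 6 (total 30).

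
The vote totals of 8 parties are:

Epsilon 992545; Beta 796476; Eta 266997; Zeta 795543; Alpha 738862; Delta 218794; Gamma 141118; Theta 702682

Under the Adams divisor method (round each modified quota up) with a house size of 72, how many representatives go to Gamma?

3

Standard divisor 4653017/72 ≈ 64625.236; standard quotas: Epsilon 15.358, Beta 12.325, Eta 4.131, Zeta 12.310, Alpha 11.433, Delta 3.386, Gamma 2.184, Theta 10.873.
Rounding up gives 16, 13, 5, 13, 12, 4, 3, 11 = 77 seats, so the divisor must be adjusted.
With modified divisor 68700: modified quotas Epsilon 14.448, Beta 11.594, Eta 3.886, Zeta 11.580, Alpha 10.755, Delta 3.185, Gamma 2.054, Theta 10.228.
Rounding up: Epsilon 15, Beta 12, Eta 4, Zeta 12, Alpha 11, Delta 4, Gamma 3, Theta 11 (total 72).
Gamma receives 3.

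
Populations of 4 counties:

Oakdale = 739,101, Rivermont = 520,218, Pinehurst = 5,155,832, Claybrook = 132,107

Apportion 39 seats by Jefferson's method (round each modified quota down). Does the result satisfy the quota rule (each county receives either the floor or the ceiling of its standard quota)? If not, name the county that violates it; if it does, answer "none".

Standard quotas: Oakdale 4.403, Rivermont 3.099, Pinehurst 30.712, Claybrook 0.787.
Jefferson allocation: Oakdale 4, Rivermont 3, Pinehurst 32, Claybrook 0.
Pinehurst has quota 30.712 (lower 30, upper 31) but receives 32 — outside the quota interval.

Pinehurst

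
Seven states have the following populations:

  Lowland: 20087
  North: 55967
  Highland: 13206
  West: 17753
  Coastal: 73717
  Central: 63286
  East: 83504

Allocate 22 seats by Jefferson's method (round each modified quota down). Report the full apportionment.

Lowland=1; North=4; Highland=1; West=1; Coastal=5; Central=4; East=6

Standard divisor 327520/22 ≈ 14887.273; standard quotas: Lowland 1.349, North 3.759, Highland 0.887, West 1.192, Coastal 4.952, Central 4.251, East 5.609.
Rounding down gives 1, 3, 0, 1, 4, 4, 5 = 18 seats, so the divisor must be adjusted.
With modified divisor 12900: modified quotas Lowland 1.557, North 4.339, Highland 1.024, West 1.376, Coastal 5.714, Central 4.906, East 6.473.
Rounding down: Lowland 1, North 4, Highland 1, West 1, Coastal 5, Central 4, East 6 (total 22).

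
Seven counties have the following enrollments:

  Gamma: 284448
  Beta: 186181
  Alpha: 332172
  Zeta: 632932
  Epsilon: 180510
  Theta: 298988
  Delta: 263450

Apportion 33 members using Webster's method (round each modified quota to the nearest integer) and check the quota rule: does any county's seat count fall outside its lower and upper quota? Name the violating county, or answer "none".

Standard quotas: Gamma 4.308, Beta 2.820, Alpha 5.031, Zeta 9.587, Epsilon 2.734, Theta 4.529, Delta 3.990.
Webster allocation: Gamma 4, Beta 3, Alpha 5, Zeta 10, Epsilon 3, Theta 4, Delta 4.
Every allocation lies between the lower and upper quota.

none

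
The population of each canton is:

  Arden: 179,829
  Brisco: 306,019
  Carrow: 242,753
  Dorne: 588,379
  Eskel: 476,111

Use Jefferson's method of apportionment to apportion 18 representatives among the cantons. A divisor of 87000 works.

Arden=2, Brisco=3, Carrow=2, Dorne=6, Eskel=5

With modified divisor 87000: modified quotas Arden 2.067, Brisco 3.517, Carrow 2.790, Dorne 6.763, Eskel 5.473.
Rounding down: Arden 2, Brisco 3, Carrow 2, Dorne 6, Eskel 5 (total 18).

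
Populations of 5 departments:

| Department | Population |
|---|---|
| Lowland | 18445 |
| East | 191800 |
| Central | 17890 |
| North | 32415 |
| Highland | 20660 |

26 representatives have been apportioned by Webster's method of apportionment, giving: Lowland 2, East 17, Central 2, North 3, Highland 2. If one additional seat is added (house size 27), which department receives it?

East

Priority for the next seat is population ÷ (current seats + 0.5).
Priorities: Lowland 7378.000, East 10960.000, Central 7156.000, North 9261.429, Highland 8264.000.
Highest priority: East.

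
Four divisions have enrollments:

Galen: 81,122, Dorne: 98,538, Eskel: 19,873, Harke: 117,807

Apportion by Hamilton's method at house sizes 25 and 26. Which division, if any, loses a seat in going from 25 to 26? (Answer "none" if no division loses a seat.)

Eskel

At 25 seats: Galen 6, Dorne 8, Eskel 2, Harke 9.
At 26 seats: Galen 7, Dorne 8, Eskel 1, Harke 10.
Eskel drops from 2 to 1.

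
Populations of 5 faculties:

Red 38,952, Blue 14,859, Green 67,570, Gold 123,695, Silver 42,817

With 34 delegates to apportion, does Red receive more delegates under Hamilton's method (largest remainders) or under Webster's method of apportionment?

Webster

Hamilton: Red 4, Blue 2, Green 8, Gold 15, Silver 5.
Webster: Red 5, Blue 2, Green 8, Gold 14, Silver 5.
Red gets 4 under Hamilton and 5 under Webster.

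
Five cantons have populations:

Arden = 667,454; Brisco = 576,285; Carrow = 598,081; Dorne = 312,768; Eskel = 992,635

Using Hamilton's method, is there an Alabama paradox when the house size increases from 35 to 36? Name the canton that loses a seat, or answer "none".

At 35 seats: Arden 7, Brisco 6, Carrow 7, Dorne 4, Eskel 11.
At 36 seats: Arden 8, Brisco 7, Carrow 7, Dorne 3, Eskel 11.
Dorne drops from 4 to 3.

Dorne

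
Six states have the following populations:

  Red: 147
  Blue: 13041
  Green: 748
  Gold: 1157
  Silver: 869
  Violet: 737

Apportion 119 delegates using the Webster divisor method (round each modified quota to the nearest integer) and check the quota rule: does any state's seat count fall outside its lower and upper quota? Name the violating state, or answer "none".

Blue

Standard quotas: Red 1.048, Blue 92.932, Green 5.330, Gold 8.245, Silver 6.193, Violet 5.252.
Webster allocation: Red 1, Blue 94, Green 5, Gold 8, Silver 6, Violet 5.
Blue has quota 92.932 (lower 92, upper 93) but receives 94 — outside the quota interval.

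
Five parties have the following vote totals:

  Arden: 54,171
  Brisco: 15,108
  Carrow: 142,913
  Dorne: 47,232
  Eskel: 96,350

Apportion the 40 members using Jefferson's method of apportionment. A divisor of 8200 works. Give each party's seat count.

With modified divisor 8200: modified quotas Arden 6.606, Brisco 1.842, Carrow 17.428, Dorne 5.760, Eskel 11.750.
Rounding down: Arden 6, Brisco 1, Carrow 17, Dorne 5, Eskel 11 (total 40).

Arden=6, Brisco=1, Carrow=17, Dorne=5, Eskel=11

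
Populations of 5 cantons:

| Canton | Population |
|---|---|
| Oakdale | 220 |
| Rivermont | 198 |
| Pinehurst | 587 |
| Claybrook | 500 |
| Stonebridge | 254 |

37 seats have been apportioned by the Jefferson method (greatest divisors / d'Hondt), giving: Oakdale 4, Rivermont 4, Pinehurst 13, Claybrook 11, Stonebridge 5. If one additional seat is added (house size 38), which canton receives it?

Priority for the next seat is population ÷ (current seats + 1).
Priorities: Oakdale 44.000, Rivermont 39.600, Pinehurst 41.929, Claybrook 41.667, Stonebridge 42.333.
Highest priority: Oakdale.

Oakdale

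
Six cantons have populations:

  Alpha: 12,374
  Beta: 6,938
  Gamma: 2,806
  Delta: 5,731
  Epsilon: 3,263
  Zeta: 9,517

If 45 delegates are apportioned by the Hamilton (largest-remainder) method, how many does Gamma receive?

Standard divisor: 40629 ÷ 45 ≈ 902.867.
Standard quotas: Alpha 13.7052, Beta 7.6844, Gamma 3.1079, Delta 6.3476, Epsilon 3.6140, Zeta 10.5409.
Lower quotas: Alpha 13, Beta 7, Gamma 3, Delta 6, Epsilon 3, Zeta 10 (sum 42, leaving 3 seats).
Remainders in descending order: Alpha 0.7052, Beta 0.6844, Epsilon 0.6140, Zeta 0.5409, Delta 0.3476, Gamma 0.1079.
The surplus seats go to Alpha, Beta, Epsilon.
Gamma receives 3.

3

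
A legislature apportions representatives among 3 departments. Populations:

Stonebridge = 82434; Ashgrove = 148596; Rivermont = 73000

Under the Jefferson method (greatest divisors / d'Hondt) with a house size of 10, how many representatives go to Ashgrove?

Standard divisor 304030/10 ≈ 30403; standard quotas: Stonebridge 2.711, Ashgrove 4.888, Rivermont 2.401.
Rounding down gives 2, 4, 2 = 8 seats, so the divisor must be adjusted.
With modified divisor 26100: modified quotas Stonebridge 3.158, Ashgrove 5.693, Rivermont 2.797.
Rounding down: Stonebridge 3, Ashgrove 5, Rivermont 2 (total 10).
Ashgrove receives 5.

5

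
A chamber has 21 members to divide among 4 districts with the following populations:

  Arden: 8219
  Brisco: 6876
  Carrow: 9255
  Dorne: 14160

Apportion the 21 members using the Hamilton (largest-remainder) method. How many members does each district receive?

Arden=4; Brisco=4; Carrow=5; Dorne=8

The standard divisor is 38510/21 ≈ 1833.81.
Standard quotas: Arden 4.4819, Brisco 3.7496, Carrow 5.0469, Dorne 7.7216.
Lower quotas: Arden 4, Brisco 3, Carrow 5, Dorne 7 (sum 19, leaving 2 seats).
Remainders in descending order: Brisco 0.7496, Dorne 0.7216, Arden 0.4819, Carrow 0.0469.
The surplus seats go to Brisco, Dorne.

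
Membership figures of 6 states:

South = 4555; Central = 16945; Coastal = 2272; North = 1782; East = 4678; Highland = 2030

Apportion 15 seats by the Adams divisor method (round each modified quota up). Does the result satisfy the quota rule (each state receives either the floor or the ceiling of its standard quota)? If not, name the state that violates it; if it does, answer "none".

Standard quotas: South 2.118, Central 7.878, Coastal 1.056, North 0.829, East 2.175, Highland 0.944.
Adams allocation: South 2, Central 8, Coastal 1, North 1, East 2, Highland 1.
Every allocation lies between the lower and upper quota.

none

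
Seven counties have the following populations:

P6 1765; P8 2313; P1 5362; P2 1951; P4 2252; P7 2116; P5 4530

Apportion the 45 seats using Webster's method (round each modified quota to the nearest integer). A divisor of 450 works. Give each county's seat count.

With modified divisor 450: modified quotas P6 3.922, P8 5.140, P1 11.916, P2 4.336, P4 5.004, P7 4.702, P5 10.067.
Rounding to the nearest integer: P6 4, P8 5, P1 12, P2 4, P4 5, P7 5, P5 10 (total 45).

P6: 4, P8: 5, P1: 12, P2: 4, P4: 5, P7: 5, P5: 10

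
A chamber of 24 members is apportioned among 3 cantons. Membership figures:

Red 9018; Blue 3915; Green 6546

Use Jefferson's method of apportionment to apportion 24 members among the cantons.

Red 11, Blue 5, Green 8

Standard divisor 19479/24 ≈ 811.625; standard quotas: Red 11.111, Blue 4.824, Green 8.065.
Rounding down gives 11, 4, 8 = 23 seats, so the divisor must be adjusted.
With modified divisor 770: modified quotas Red 11.712, Blue 5.084, Green 8.501.
Rounding down: Red 11, Blue 5, Green 8 (total 24).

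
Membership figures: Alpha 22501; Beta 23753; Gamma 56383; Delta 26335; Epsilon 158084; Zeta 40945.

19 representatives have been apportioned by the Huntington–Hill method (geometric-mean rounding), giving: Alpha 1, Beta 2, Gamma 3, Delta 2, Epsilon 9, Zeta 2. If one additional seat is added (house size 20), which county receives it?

Zeta

Priority for the next seat is population ÷ (√(s·(s+1))).
Priorities: Alpha 15910.610, Beta 9697.122, Gamma 16276.370, Delta 10751.219, Epsilon 16663.517, Zeta 16715.726.
Highest priority: Zeta.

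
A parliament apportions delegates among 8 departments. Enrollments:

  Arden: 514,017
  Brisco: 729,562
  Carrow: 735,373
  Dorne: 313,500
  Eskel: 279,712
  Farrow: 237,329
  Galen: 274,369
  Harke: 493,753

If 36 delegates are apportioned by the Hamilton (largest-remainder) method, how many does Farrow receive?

2

Total 3577615; standard divisor 3577615/36 ≈ 99378.194.
Standard quotas: Arden 5.1723, Brisco 7.3413, Carrow 7.3997, Dorne 3.1546, Eskel 2.8146, Farrow 2.3881, Galen 2.7609, Harke 4.9684.
Lower quotas: Arden 5, Brisco 7, Carrow 7, Dorne 3, Eskel 2, Farrow 2, Galen 2, Harke 4 (sum 32, leaving 4 seats).
Remainders in descending order: Harke 0.9684, Eskel 0.8146, Galen 0.7609, Carrow 0.3997, Farrow 0.3881, Brisco 0.3413, Arden 0.1723, Dorne 0.1546.
The surplus seats go to Harke, Eskel, Galen, Carrow.
Farrow receives 2.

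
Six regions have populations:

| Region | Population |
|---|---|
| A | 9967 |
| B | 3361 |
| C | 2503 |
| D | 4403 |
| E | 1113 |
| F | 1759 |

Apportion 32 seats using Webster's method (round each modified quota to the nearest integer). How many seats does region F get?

Standard divisor 23106/32 ≈ 722.062; standard quotas: A 13.804, B 4.655, C 3.466, D 6.098, E 1.541, F 2.436.
Rounding to the nearest integer gives A 14, B 5, C 3, D 6, E 2, F 2 — total 32, matching the house size, so no adjustment is needed.
F receives 2.

2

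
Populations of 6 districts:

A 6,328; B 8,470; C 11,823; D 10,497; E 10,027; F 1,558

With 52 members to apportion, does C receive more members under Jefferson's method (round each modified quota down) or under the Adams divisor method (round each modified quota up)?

Jefferson: A 7, B 9, C 13, D 11, E 11, F 1.
Adams: A 7, B 9, C 12, D 11, E 11, F 2.
C gets 13 under Jefferson and 12 under Adams.

Jefferson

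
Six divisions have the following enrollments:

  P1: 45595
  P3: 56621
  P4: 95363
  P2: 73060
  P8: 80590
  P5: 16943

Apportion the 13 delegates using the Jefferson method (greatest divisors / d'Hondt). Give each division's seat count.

Standard divisor 368172/13 ≈ 28320.923; standard quotas: P1 1.610, P3 1.999, P4 3.367, P2 2.580, P8 2.846, P5 0.598.
Rounding down gives 1, 1, 3, 2, 2, 0 = 9 seats, so the divisor must be adjusted.
With modified divisor 23300: modified quotas P1 1.957, P3 2.430, P4 4.093, P2 3.136, P8 3.459, P5 0.727.
Rounding down: P1 1, P3 2, P4 4, P2 3, P8 3, P5 0 (total 13).

P1 1; P3 2; P4 4; P2 3; P8 3; P5 0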